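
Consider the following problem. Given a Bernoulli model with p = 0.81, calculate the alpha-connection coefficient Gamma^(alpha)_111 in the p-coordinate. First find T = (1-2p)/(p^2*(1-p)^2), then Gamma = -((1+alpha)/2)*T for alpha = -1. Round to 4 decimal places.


Skewness (Amari-Chentsov) tensor: T = (1-2p)/(p^2*(1-p)^2).
p = 0.81, 1-2p = -0.62, p^2 = 0.6561, (1-p)^2 = 0.0361.
T = -0.62/(0.6561 * 0.0361) = -26.176673.
In the p-coordinate, Gamma^(alpha) = Gamma^(0) - (alpha/2)*T with Gamma^(0) = (1/2)*g'(p) = -T/2,
so Gamma^(alpha) = -((1+alpha)/2)*T.
alpha = -1, -(1+alpha)/2 = 0.0.
Gamma = 0.0 * -26.176673 = 0.0000

0.0000


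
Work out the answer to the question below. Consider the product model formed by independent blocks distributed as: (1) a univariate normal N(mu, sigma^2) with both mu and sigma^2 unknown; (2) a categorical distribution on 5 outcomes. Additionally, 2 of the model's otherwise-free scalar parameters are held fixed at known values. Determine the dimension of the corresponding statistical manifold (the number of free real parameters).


The dimension of a statistical manifold equals the number of free
(independent) real parameters of the model. For a product of independent
blocks the parameter counts add.
- normal (mu, sigma^2): 2.
- categorical on 5 outcomes (probabilities sum to 1): 5-1 = 4.
Total = 2 + 4 = 6.
2 parameter(s) fixed at known values: 6 - 2 = 4.
Dimension = 4

4


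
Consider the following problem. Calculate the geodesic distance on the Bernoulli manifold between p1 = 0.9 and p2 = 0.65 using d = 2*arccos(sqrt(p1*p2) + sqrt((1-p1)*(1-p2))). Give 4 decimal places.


Geodesic distance on Bernoulli manifold:
d(p1,p2) = 2*arccos(sqrt(p1*p2) + sqrt((1-p1)*(1-p2))).
sqrt(p1*p2) = sqrt(0.9*0.65) = 0.764853.
sqrt((1-p1)*(1-p2)) = sqrt(0.1*0.35) = 0.187083.
arg = 0.764853 + 0.187083 = 0.951936.
d = 2*arccos(0.951936) = 0.6226

0.6226


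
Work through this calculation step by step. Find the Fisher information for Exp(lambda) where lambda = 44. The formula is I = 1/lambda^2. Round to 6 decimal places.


Fisher information for exponential: I(lambda) = 1/lambda^2.
lambda = 44, lambda^2 = 1936.
I = 1/1936 = 0.000517

0.000517


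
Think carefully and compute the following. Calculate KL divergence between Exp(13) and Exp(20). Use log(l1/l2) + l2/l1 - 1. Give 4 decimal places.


KL divergence for exponential family:
KL = log(l1/l2) + l2/l1 - 1.
log(13/20) = -0.430783.
20/13 = 1.538462.
KL = -0.430783 + 1.538462 - 1 = 0.1077

0.1077


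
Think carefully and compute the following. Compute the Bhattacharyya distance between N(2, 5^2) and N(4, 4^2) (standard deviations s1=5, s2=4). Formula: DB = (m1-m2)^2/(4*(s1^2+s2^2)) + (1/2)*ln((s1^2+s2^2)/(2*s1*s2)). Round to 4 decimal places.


Bhattacharyya distance between two Gaussians:
DB = (m1-m2)^2/(4*(s1^2+s2^2)) + (1/2)*ln((s1^2+s2^2)/(2*s1*s2)).
(m1-m2)^2 = (-2)^2 = 4.
s1^2+s2^2 = 25 + 16 = 41.
term1 = 4/164 = 0.02439.
term2 = 0.5*ln(41/40.0) = 0.012346.
DB = 0.02439 + 0.012346 = 0.0367

0.0367


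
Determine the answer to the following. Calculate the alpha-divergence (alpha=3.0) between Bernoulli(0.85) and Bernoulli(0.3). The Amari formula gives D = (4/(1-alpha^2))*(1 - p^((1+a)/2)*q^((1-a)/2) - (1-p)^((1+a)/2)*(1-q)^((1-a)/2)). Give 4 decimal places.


Amari alpha-divergence:
D = (4/(1-alpha^2))*(1 - p^((1+a)/2)*q^((1-a)/2) - (1-p)^((1+a)/2)*(1-q)^((1-a)/2)).
alpha = 3.0, p = 0.85, q = 0.3.
e1 = (1+alpha)/2 = 2.0, e2 = (1-alpha)/2 = -1.0.
t1 = p^e1 * q^e2 = 0.85^2.0 * 0.3^-1.0 = 2.408333.
t2 = (1-p)^e1 * (1-q)^e2 = 0.15^2.0 * 0.7^-1.0 = 0.032143.
4/(1-alpha^2) = -0.5.
D = -0.5*(1 - 2.408333 - 0.032143) = 0.7202

0.7202


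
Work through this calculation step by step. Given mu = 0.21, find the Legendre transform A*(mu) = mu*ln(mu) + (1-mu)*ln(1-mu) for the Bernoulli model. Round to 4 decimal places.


Legendre transform for Bernoulli:
A*(mu) = mu*log(mu) + (1-mu)*log(1-mu).
mu = 0.21, 1-mu = 0.79.
mu*log(mu) = 0.21*log(0.21) = -0.327736.
(1-mu)*log(1-mu) = 0.79*log(0.79) = -0.186221.
A* = -0.327736 + -0.186221 = -0.5140

-0.5140


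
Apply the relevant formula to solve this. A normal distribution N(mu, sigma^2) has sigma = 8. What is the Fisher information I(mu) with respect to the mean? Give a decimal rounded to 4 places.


The Fisher information for the mean of a normal distribution is I(mu) = 1/sigma^2.
sigma = 8, so sigma^2 = 64.
I(mu) = 1/64 = 0.0156

0.0156


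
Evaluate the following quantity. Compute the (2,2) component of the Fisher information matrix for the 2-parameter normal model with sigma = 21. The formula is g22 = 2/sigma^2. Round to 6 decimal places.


For the 2-parameter normal family, the Fisher metric has:
  g11 = 1/sigma^2, g22 = 2/sigma^2.
sigma = 21, sigma^2 = 441.
g22 = 0.004535

0.004535


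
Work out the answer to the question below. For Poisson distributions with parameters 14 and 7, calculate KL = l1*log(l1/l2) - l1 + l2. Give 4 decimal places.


KL divergence for Poisson:
KL = l1*log(l1/l2) - l1 + l2.
l1 = 14, l2 = 7.
log(14/7) = 0.693147.
l1*log(l1/l2) = 14 * 0.693147 = 9.704061.
KL = 9.704061 - 14 + 7 = 2.7041

2.7041


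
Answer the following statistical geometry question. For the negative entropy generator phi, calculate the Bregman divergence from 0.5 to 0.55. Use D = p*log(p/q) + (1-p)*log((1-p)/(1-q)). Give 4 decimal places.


Bregman divergence with negative entropy generator:
D = p*log(p/q) + (1-p)*log((1-p)/(1-q)).
p = 0.5, q = 0.55.
p*log(p/q) = 0.5*log(0.5/0.55) = -0.047655.
(1-p)*log((1-p)/(1-q)) = 0.5*log(0.5/0.45) = 0.05268.
D = -0.047655 + 0.05268 = 0.0050

0.0050


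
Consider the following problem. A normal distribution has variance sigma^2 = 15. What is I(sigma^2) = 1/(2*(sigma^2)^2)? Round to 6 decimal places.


Fisher information for variance: I(sigma^2) = 1/(2*sigma^4).
sigma^2 = 15, so sigma^4 = 225.
I = 1/(2*225) = 1/450 = 0.002222

0.002222


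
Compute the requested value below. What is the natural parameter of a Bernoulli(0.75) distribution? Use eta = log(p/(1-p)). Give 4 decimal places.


Natural parameter for Bernoulli: eta = log(p/(1-p)).
p = 0.75, 1-p = 0.25.
p/(1-p) = 3.0.
eta = log(3.0) = 1.0986

1.0986


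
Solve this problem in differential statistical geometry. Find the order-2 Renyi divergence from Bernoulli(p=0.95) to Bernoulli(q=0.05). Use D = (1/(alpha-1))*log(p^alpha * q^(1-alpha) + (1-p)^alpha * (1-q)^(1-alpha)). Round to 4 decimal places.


Renyi divergence of order alpha between Bernoulli distributions:
D = (1/(alpha-1))*log(p^alpha * q^(1-alpha) + (1-p)^alpha * (1-q)^(1-alpha)).
alpha = 2, p = 0.95, q = 0.05.
p^alpha * q^(1-alpha) = 0.95^2 * 0.05^-1 = 18.05.
(1-p)^alpha * (1-q)^(1-alpha) = 0.05^2 * 0.95^-1 = 0.002632.
sum = 18.05 + 0.002632 = 18.052632.
D = (1/1)*log(18.052632) = 2.8933

2.8933


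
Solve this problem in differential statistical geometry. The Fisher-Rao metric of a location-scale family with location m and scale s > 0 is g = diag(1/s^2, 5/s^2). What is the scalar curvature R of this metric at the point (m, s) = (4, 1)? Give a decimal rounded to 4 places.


The metric has the form g = (A dm^2 + B ds^2)/s^2 with A = 1, B = 5.
Substitute u = sqrt(A/B)*m: g = B*(du^2 + ds^2)/s^2, i.e. B times the
Poincare upper half-plane metric, which has constant Gaussian curvature -1.
Scaling a 2D metric by a constant c divides the Gaussian curvature by c,
so K = -1/B = -1/(5) = -0.2000 everywhere (the point (m, s) = (4, 1) is irrelevant:
the curvature is constant).
Scalar curvature in dimension 2: R = 2K = -2/(5) = -0.4000.

-0.4000


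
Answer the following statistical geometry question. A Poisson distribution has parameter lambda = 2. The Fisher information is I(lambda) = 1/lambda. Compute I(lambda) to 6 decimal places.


Fisher information for Poisson: I(lambda) = 1/lambda.
lambda = 2.
I(lambda) = 1/2 = 0.500000

0.500000


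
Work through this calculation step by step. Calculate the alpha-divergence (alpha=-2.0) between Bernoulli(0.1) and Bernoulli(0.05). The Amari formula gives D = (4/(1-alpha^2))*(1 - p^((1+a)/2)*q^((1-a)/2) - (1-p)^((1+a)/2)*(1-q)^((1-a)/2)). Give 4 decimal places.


Amari alpha-divergence:
D = (4/(1-alpha^2))*(1 - p^((1+a)/2)*q^((1-a)/2) - (1-p)^((1+a)/2)*(1-q)^((1-a)/2)).
alpha = -2.0, p = 0.1, q = 0.05.
e1 = (1+alpha)/2 = -0.5, e2 = (1-alpha)/2 = 1.5.
t1 = p^e1 * q^e2 = 0.1^-0.5 * 0.05^1.5 = 0.035355.
t2 = (1-p)^e1 * (1-q)^e2 = 0.9^-0.5 * 0.95^1.5 = 0.976032.
4/(1-alpha^2) = -1.333333.
D = -1.333333*(1 - 0.035355 - 0.976032) = 0.0152

0.0152


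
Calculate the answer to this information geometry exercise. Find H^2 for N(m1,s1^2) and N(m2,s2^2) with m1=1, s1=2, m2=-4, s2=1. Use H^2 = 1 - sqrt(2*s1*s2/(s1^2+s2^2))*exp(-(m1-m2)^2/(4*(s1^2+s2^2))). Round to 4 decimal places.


Squared Hellinger distance for Gaussians:
H^2 = 1 - sqrt(2*s1*s2/(s1^2+s2^2)) * exp(-(m1-m2)^2/(4*(s1^2+s2^2))).
s1^2 = 4, s2^2 = 1, s1^2+s2^2 = 5.
sqrt(2*2*1/(5)) = 0.894427.
(m1-m2)^2 = (5)^2 = 25.
exp(-25/(4*5)) = exp(-1.25) = 0.286505.
H^2 = 1 - 0.894427*0.286505 = 0.7437

0.7437


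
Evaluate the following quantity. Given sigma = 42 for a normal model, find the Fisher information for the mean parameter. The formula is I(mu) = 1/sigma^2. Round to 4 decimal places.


The Fisher information for the mean of a normal distribution is I(mu) = 1/sigma^2.
sigma = 42, so sigma^2 = 1764.
I(mu) = 1/1764 = 0.0006

0.0006


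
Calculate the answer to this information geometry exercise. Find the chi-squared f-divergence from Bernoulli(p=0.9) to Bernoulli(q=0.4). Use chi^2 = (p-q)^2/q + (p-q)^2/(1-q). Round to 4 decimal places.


Chi-squared divergence between Bernoulli distributions:
chi^2 = (p-q)^2/q + (p-q)^2/(1-q).
p = 0.9, q = 0.4, p-q = 0.5.
(p-q)^2 = 0.25.
term1 = 0.25/0.4 = 0.625.
term2 = 0.25/0.6 = 0.416667.
chi^2 = 0.625 + 0.416667 = 1.0417

1.0417


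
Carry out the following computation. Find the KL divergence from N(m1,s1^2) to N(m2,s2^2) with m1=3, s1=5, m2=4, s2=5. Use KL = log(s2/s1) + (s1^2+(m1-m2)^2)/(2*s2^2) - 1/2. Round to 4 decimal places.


KL divergence between normal distributions:
KL = log(s2/s1) + (s1^2 + (m1-m2)^2)/(2*s2^2) - 1/2.
log(5/5) = 0.0.
(5^2 + (3-4)^2)/(2*5^2) = (25 + 1)/50 = 0.52.
KL = 0.0 + 0.52 - 0.5 = 0.0200

0.0200


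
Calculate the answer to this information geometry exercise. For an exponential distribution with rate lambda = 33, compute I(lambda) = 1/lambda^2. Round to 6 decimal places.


Fisher information for exponential: I(lambda) = 1/lambda^2.
lambda = 33, lambda^2 = 1089.
I = 1/1089 = 0.000918

0.000918


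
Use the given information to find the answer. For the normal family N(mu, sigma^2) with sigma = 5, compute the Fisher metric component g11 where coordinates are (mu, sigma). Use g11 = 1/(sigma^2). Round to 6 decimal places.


For the 2-parameter normal family, the Fisher metric has:
  g11 = 1/sigma^2, g22 = 2/sigma^2.
sigma = 5, sigma^2 = 25.
g11 = 0.040000

0.040000


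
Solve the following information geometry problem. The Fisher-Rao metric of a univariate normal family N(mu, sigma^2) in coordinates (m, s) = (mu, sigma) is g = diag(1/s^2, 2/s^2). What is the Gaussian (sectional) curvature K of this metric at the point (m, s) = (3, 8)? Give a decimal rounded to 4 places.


The metric has the form g = (A dm^2 + B ds^2)/s^2 with A = 1, B = 2.
Substitute u = sqrt(A/B)*m: g = B*(du^2 + ds^2)/s^2, i.e. B times the
Poincare upper half-plane metric, which has constant Gaussian curvature -1.
Scaling a 2D metric by a constant c divides the Gaussian curvature by c,
so K = -1/B = -1/(2) = -0.5000 everywhere (the point (m, s) = (3, 8) is irrelevant:
the curvature is constant).
The requested Gaussian curvature is K = -0.5000.

-0.5000


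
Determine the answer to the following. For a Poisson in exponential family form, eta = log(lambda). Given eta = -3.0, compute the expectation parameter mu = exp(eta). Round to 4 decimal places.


Expectation parameter for Poisson exponential family:
mu = exp(eta).
eta = -3.0.
mu = exp(-3.0) = 0.0498

0.0498


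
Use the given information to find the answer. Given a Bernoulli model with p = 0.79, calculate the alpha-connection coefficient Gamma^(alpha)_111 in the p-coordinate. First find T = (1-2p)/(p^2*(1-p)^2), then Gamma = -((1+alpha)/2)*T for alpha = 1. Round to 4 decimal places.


Skewness (Amari-Chentsov) tensor: T = (1-2p)/(p^2*(1-p)^2).
p = 0.79, 1-2p = -0.58, p^2 = 0.6241, (1-p)^2 = 0.0441.
T = -0.58/(0.6241 * 0.0441) = -21.07343.
In the p-coordinate, Gamma^(alpha) = Gamma^(0) - (alpha/2)*T with Gamma^(0) = (1/2)*g'(p) = -T/2,
so Gamma^(alpha) = -((1+alpha)/2)*T.
alpha = 1, -(1+alpha)/2 = -1.0.
Gamma = -1.0 * -21.07343 = 21.0734

21.0734


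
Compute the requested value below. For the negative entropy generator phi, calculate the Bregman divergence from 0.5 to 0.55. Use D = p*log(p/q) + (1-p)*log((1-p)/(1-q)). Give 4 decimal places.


Bregman divergence with negative entropy generator:
D = p*log(p/q) + (1-p)*log((1-p)/(1-q)).
p = 0.5, q = 0.55.
p*log(p/q) = 0.5*log(0.5/0.55) = -0.047655.
(1-p)*log((1-p)/(1-q)) = 0.5*log(0.5/0.45) = 0.05268.
D = -0.047655 + 0.05268 = 0.0050

0.0050


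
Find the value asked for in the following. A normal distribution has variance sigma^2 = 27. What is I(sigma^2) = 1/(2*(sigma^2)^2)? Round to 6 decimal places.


Fisher information for variance: I(sigma^2) = 1/(2*sigma^4).
sigma^2 = 27, so sigma^4 = 729.
I = 1/(2*729) = 1/1458 = 0.000686

0.000686


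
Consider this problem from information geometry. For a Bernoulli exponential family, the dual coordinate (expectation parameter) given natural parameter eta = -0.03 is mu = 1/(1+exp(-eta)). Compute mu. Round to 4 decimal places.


Dual coordinate (expectation parameter) for Bernoulli:
mu = 1/(1+exp(-eta)).
eta = -0.03.
exp(-eta) = exp(0.03) = 1.030455.
mu = 1/(1+1.030455) = 0.4925

0.4925


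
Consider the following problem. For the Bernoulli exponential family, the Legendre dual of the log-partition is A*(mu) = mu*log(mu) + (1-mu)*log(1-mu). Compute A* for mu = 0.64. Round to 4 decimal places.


Legendre transform for Bernoulli:
A*(mu) = mu*log(mu) + (1-mu)*log(1-mu).
mu = 0.64, 1-mu = 0.36.
mu*log(mu) = 0.64*log(0.64) = -0.285624.
(1-mu)*log(1-mu) = 0.36*log(0.36) = -0.367794.
A* = -0.285624 + -0.367794 = -0.6534

-0.6534


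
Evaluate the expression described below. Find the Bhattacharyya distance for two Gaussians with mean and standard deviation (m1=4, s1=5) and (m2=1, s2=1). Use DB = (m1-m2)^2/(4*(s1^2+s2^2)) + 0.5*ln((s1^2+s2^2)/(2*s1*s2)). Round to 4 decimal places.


Bhattacharyya distance between two Gaussians:
DB = (m1-m2)^2/(4*(s1^2+s2^2)) + (1/2)*ln((s1^2+s2^2)/(2*s1*s2)).
(m1-m2)^2 = (3)^2 = 9.
s1^2+s2^2 = 25 + 1 = 26.
term1 = 9/104 = 0.086538.
term2 = 0.5*ln(26/10.0) = 0.477756.
DB = 0.086538 + 0.477756 = 0.5643

0.5643


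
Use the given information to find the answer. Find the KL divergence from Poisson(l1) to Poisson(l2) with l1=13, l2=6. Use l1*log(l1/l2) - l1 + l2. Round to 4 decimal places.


KL divergence for Poisson:
KL = l1*log(l1/l2) - l1 + l2.
l1 = 13, l2 = 6.
log(13/6) = 0.77319.
l1*log(l1/l2) = 13 * 0.77319 = 10.051469.
KL = 10.051469 - 13 + 6 = 3.0515

3.0515


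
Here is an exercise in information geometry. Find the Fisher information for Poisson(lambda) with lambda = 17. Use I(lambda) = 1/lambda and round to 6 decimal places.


Fisher information for Poisson: I(lambda) = 1/lambda.
lambda = 17.
I(lambda) = 1/17 = 0.058824

0.058824


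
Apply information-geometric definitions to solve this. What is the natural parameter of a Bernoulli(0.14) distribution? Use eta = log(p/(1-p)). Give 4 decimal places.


Natural parameter for Bernoulli: eta = log(p/(1-p)).
p = 0.14, 1-p = 0.86.
p/(1-p) = 0.162791.
eta = log(0.162791) = -1.8153

-1.8153


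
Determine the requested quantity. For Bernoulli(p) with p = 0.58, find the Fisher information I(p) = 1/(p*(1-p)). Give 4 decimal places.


For Bernoulli(p), Fisher information is I(p) = 1/(p*(1-p)).
p = 0.58, 1-p = 0.42.
p*(1-p) = 0.2436.
I(p) = 1/0.2436 = 4.1051

4.1051


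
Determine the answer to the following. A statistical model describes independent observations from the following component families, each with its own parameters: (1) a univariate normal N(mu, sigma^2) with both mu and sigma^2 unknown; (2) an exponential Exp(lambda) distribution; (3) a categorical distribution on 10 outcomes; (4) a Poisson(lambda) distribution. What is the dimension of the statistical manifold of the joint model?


The dimension of a statistical manifold equals the number of free
(independent) real parameters of the model. For a product of independent
blocks the parameter counts add.
- normal (mu, sigma^2): 2.
- exponential (lambda): 1.
- categorical on 10 outcomes (probabilities sum to 1): 10-1 = 9.
- Poisson (lambda): 1.
Total = 2 + 1 + 9 + 1 = 13.
Dimension = 13

13


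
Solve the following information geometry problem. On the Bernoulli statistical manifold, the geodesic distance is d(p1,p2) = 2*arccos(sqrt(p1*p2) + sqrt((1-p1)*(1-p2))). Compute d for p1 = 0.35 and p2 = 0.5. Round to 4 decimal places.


Geodesic distance on Bernoulli manifold:
d(p1,p2) = 2*arccos(sqrt(p1*p2) + sqrt((1-p1)*(1-p2))).
sqrt(p1*p2) = sqrt(0.35*0.5) = 0.41833.
sqrt((1-p1)*(1-p2)) = sqrt(0.65*0.5) = 0.570088.
arg = 0.41833 + 0.570088 = 0.988418.
d = 2*arccos(0.988418) = 0.3047

0.3047


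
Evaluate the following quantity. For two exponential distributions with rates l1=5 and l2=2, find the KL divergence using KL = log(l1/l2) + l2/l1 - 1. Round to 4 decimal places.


KL divergence for exponential family:
KL = log(l1/l2) + l2/l1 - 1.
log(5/2) = 0.916291.
2/5 = 0.4.
KL = 0.916291 + 0.4 - 1 = 0.3163

0.3163


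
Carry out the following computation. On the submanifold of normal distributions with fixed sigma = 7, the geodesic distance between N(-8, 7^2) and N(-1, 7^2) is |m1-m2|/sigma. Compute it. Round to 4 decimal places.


On the fixed-variance normal subfamily, geodesic distance = |m1-m2|/sigma.
|-8 - -1| = 7.
sigma = 7.
d = 7/7 = 1.0000

1.0000


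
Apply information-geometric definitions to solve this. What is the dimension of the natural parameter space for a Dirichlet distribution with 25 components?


Exponential family dimension calculation:
Dirichlet with 25 components has 25 natural parameters.

25


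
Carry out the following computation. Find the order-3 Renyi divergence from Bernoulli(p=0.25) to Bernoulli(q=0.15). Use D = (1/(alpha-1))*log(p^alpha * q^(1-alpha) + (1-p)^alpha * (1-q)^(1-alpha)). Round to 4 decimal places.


Renyi divergence of order alpha between Bernoulli distributions:
D = (1/(alpha-1))*log(p^alpha * q^(1-alpha) + (1-p)^alpha * (1-q)^(1-alpha)).
alpha = 3, p = 0.25, q = 0.15.
p^alpha * q^(1-alpha) = 0.25^3 * 0.15^-2 = 0.694444.
(1-p)^alpha * (1-q)^(1-alpha) = 0.75^3 * 0.85^-2 = 0.58391.
sum = 0.694444 + 0.58391 = 1.278354.
D = (1/2)*log(1.278354) = 0.1228

0.1228


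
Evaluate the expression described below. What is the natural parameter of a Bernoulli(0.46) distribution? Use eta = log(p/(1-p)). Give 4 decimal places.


Natural parameter for Bernoulli: eta = log(p/(1-p)).
p = 0.46, 1-p = 0.54.
p/(1-p) = 0.851852.
eta = log(0.851852) = -0.1603

-0.1603


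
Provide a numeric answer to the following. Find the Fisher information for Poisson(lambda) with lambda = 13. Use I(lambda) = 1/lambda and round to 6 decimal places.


Fisher information for Poisson: I(lambda) = 1/lambda.
lambda = 13.
I(lambda) = 1/13 = 0.076923

0.076923


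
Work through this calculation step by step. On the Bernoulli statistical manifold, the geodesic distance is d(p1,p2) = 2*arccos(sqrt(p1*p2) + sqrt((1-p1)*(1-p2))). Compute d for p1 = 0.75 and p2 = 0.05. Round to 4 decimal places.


Geodesic distance on Bernoulli manifold:
d(p1,p2) = 2*arccos(sqrt(p1*p2) + sqrt((1-p1)*(1-p2))).
sqrt(p1*p2) = sqrt(0.75*0.05) = 0.193649.
sqrt((1-p1)*(1-p2)) = sqrt(0.25*0.95) = 0.48734.
arg = 0.193649 + 0.48734 = 0.680989.
d = 2*arccos(0.680989) = 1.6434

1.6434


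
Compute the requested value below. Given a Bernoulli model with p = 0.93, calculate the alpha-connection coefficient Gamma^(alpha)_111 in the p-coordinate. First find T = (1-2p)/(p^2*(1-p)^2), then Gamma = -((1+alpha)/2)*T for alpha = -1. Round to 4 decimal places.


Skewness (Amari-Chentsov) tensor: T = (1-2p)/(p^2*(1-p)^2).
p = 0.93, 1-2p = -0.86, p^2 = 0.8649, (1-p)^2 = 0.0049.
T = -0.86/(0.8649 * 0.0049) = -202.92543.
In the p-coordinate, Gamma^(alpha) = Gamma^(0) - (alpha/2)*T with Gamma^(0) = (1/2)*g'(p) = -T/2,
so Gamma^(alpha) = -((1+alpha)/2)*T.
alpha = -1, -(1+alpha)/2 = 0.0.
Gamma = 0.0 * -202.92543 = 0.0000

0.0000


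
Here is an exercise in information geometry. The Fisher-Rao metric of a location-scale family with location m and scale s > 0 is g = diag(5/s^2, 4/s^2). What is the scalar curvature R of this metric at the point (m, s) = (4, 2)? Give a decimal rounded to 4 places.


The metric has the form g = (A dm^2 + B ds^2)/s^2 with A = 5, B = 4.
Substitute u = sqrt(A/B)*m: g = B*(du^2 + ds^2)/s^2, i.e. B times the
Poincare upper half-plane metric, which has constant Gaussian curvature -1.
Scaling a 2D metric by a constant c divides the Gaussian curvature by c,
so K = -1/B = -1/(4) = -0.2500 everywhere (the point (m, s) = (4, 2) is irrelevant:
the curvature is constant).
Scalar curvature in dimension 2: R = 2K = -2/(4) = -0.5000.

-0.5000


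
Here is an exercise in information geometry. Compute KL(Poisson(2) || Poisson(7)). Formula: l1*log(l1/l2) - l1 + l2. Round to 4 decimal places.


KL divergence for Poisson:
KL = l1*log(l1/l2) - l1 + l2.
l1 = 2, l2 = 7.
log(2/7) = -1.252763.
l1*log(l1/l2) = 2 * -1.252763 = -2.505526.
KL = -2.505526 - 2 + 7 = 2.4945

2.4945


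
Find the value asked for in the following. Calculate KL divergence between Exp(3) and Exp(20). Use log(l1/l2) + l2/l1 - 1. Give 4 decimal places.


KL divergence for exponential family:
KL = log(l1/l2) + l2/l1 - 1.
log(3/20) = -1.89712.
20/3 = 6.666667.
KL = -1.89712 + 6.666667 - 1 = 3.7695

3.7695


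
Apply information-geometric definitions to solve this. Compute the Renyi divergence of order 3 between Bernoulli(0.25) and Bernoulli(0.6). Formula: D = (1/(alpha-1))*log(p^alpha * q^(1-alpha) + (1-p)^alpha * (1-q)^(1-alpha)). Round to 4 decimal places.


Renyi divergence of order alpha between Bernoulli distributions:
D = (1/(alpha-1))*log(p^alpha * q^(1-alpha) + (1-p)^alpha * (1-q)^(1-alpha)).
alpha = 3, p = 0.25, q = 0.6.
p^alpha * q^(1-alpha) = 0.25^3 * 0.6^-2 = 0.043403.
(1-p)^alpha * (1-q)^(1-alpha) = 0.75^3 * 0.4^-2 = 2.636719.
sum = 0.043403 + 2.636719 = 2.680122.
D = (1/2)*log(2.680122) = 0.4929

0.4929


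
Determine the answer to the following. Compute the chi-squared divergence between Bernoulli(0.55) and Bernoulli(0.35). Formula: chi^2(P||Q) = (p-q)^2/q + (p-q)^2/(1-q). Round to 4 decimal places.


Chi-squared divergence between Bernoulli distributions:
chi^2 = (p-q)^2/q + (p-q)^2/(1-q).
p = 0.55, q = 0.35, p-q = 0.2.
(p-q)^2 = 0.04.
term1 = 0.04/0.35 = 0.114286.
term2 = 0.04/0.65 = 0.061538.
chi^2 = 0.114286 + 0.061538 = 0.1758

0.1758


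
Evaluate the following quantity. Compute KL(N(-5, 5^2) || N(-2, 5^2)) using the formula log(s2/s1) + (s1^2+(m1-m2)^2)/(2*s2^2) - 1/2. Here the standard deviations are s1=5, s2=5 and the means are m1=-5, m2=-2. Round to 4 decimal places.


KL divergence between normal distributions:
KL = log(s2/s1) + (s1^2 + (m1-m2)^2)/(2*s2^2) - 1/2.
log(5/5) = 0.0.
(5^2 + (-5--2)^2)/(2*5^2) = (25 + 9)/50 = 0.68.
KL = 0.0 + 0.68 - 0.5 = 0.1800

0.1800


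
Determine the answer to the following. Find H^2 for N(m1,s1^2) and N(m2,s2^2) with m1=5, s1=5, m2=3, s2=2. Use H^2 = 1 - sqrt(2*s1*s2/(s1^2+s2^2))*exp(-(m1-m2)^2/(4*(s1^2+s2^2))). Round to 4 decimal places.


Squared Hellinger distance for Gaussians:
H^2 = 1 - sqrt(2*s1*s2/(s1^2+s2^2)) * exp(-(m1-m2)^2/(4*(s1^2+s2^2))).
s1^2 = 25, s2^2 = 4, s1^2+s2^2 = 29.
sqrt(2*5*2/(29)) = 0.830455.
(m1-m2)^2 = (2)^2 = 4.
exp(-4/(4*29)) = exp(-0.034483) = 0.966105.
H^2 = 1 - 0.830455*0.966105 = 0.1977

0.1977


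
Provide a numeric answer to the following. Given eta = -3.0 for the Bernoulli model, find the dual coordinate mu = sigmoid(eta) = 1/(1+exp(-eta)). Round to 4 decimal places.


Dual coordinate (expectation parameter) for Bernoulli:
mu = 1/(1+exp(-eta)).
eta = -3.0.
exp(-eta) = exp(3.0) = 20.085537.
mu = 1/(1+20.085537) = 0.0474

0.0474


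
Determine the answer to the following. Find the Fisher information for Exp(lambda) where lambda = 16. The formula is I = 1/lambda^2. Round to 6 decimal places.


Fisher information for exponential: I(lambda) = 1/lambda^2.
lambda = 16, lambda^2 = 256.
I = 1/256 = 0.003906

0.003906


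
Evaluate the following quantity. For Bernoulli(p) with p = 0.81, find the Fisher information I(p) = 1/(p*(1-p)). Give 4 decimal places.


For Bernoulli(p), Fisher information is I(p) = 1/(p*(1-p)).
p = 0.81, 1-p = 0.19.
p*(1-p) = 0.1539.
I(p) = 1/0.1539 = 6.4977

6.4977


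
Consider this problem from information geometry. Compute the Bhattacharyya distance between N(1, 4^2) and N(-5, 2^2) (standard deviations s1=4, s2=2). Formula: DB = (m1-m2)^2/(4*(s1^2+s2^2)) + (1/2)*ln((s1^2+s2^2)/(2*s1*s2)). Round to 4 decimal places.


Bhattacharyya distance between two Gaussians:
DB = (m1-m2)^2/(4*(s1^2+s2^2)) + (1/2)*ln((s1^2+s2^2)/(2*s1*s2)).
(m1-m2)^2 = (6)^2 = 36.
s1^2+s2^2 = 16 + 4 = 20.
term1 = 36/80 = 0.45.
term2 = 0.5*ln(20/16.0) = 0.111572.
DB = 0.45 + 0.111572 = 0.5616

0.5616


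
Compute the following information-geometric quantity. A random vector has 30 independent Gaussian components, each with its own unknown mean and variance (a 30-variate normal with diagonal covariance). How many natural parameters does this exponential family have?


Exponential family dimension calculation:
Each univariate normal has two natural parameters (mu/sigma^2 and -1/(2 sigma^2)).
With 30 independent components, dim = 2 * 30 = 60.

60


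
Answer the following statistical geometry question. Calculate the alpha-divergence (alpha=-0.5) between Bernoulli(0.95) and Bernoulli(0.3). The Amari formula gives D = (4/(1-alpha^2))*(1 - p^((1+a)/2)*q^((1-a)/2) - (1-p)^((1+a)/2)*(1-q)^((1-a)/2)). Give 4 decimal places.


Amari alpha-divergence:
D = (4/(1-alpha^2))*(1 - p^((1+a)/2)*q^((1-a)/2) - (1-p)^((1+a)/2)*(1-q)^((1-a)/2)).
alpha = -0.5, p = 0.95, q = 0.3.
e1 = (1+alpha)/2 = 0.25, e2 = (1-alpha)/2 = 0.75.
t1 = p^e1 * q^e2 = 0.95^0.25 * 0.3^0.75 = 0.400195.
t2 = (1-p)^e1 * (1-q)^e2 = 0.05^0.25 * 0.7^0.75 = 0.361881.
4/(1-alpha^2) = 5.333333.
D = 5.333333*(1 - 0.400195 - 0.361881) = 1.2689

1.2689


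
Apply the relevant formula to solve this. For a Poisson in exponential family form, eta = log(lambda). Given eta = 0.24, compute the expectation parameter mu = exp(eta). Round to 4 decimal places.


Expectation parameter for Poisson exponential family:
mu = exp(eta).
eta = 0.24.
mu = exp(0.24) = 1.2712

1.2712


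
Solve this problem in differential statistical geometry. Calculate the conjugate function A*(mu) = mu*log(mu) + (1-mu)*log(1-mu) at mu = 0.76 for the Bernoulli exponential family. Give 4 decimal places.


Legendre transform for Bernoulli:
A*(mu) = mu*log(mu) + (1-mu)*log(1-mu).
mu = 0.76, 1-mu = 0.24.
mu*log(mu) = 0.76*log(0.76) = -0.208572.
(1-mu)*log(1-mu) = 0.24*log(0.24) = -0.342508.
A* = -0.208572 + -0.342508 = -0.5511

-0.5511


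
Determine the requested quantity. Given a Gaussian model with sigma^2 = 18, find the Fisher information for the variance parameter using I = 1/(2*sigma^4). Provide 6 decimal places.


Fisher information for variance: I(sigma^2) = 1/(2*sigma^4).
sigma^2 = 18, so sigma^4 = 324.
I = 1/(2*324) = 1/648 = 0.001543

0.001543


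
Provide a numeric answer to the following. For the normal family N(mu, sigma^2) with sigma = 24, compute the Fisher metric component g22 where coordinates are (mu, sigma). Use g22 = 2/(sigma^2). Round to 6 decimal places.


For the 2-parameter normal family, the Fisher metric has:
  g11 = 1/sigma^2, g22 = 2/sigma^2.
sigma = 24, sigma^2 = 576.
g22 = 0.003472

0.003472


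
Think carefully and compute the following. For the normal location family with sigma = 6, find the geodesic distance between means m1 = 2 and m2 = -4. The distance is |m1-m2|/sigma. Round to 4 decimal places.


On the fixed-variance normal subfamily, geodesic distance = |m1-m2|/sigma.
|2 - -4| = 6.
sigma = 6.
d = 6/6 = 1.0000

1.0000


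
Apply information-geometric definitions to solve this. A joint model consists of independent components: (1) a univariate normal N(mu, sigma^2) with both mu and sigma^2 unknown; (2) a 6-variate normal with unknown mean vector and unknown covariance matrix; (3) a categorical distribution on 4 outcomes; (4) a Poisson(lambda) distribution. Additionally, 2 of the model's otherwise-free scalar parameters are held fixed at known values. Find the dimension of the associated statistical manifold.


The dimension of a statistical manifold equals the number of free
(independent) real parameters of the model. For a product of independent
blocks the parameter counts add.
- normal (mu, sigma^2): 2.
- 6-variate normal: 6 (mean) + 6*7/2 = 21 (symmetric covariance) = 27.
- categorical on 4 outcomes (probabilities sum to 1): 4-1 = 3.
- Poisson (lambda): 1.
Total = 2 + 27 + 3 + 1 = 33.
2 parameter(s) fixed at known values: 33 - 2 = 31.
Dimension = 31

31


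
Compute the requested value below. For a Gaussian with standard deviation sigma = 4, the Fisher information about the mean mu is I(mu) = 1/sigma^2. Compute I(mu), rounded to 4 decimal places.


The Fisher information for the mean of a normal distribution is I(mu) = 1/sigma^2.
sigma = 4, so sigma^2 = 16.
I(mu) = 1/16 = 0.0625

0.0625


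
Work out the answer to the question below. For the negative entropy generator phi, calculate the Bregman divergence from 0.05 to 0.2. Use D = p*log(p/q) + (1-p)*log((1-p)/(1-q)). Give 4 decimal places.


Bregman divergence with negative entropy generator:
D = p*log(p/q) + (1-p)*log((1-p)/(1-q)).
p = 0.05, q = 0.2.
p*log(p/q) = 0.05*log(0.05/0.2) = -0.069315.
(1-p)*log((1-p)/(1-q)) = 0.95*log(0.95/0.8) = 0.163258.
D = -0.069315 + 0.163258 = 0.0939

0.0939


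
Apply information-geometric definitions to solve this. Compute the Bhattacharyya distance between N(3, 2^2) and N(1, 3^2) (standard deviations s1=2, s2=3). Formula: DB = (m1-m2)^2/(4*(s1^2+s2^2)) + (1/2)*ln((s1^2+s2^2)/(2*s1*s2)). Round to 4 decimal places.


Bhattacharyya distance between two Gaussians:
DB = (m1-m2)^2/(4*(s1^2+s2^2)) + (1/2)*ln((s1^2+s2^2)/(2*s1*s2)).
(m1-m2)^2 = (2)^2 = 4.
s1^2+s2^2 = 4 + 9 = 13.
term1 = 4/52 = 0.076923.
term2 = 0.5*ln(13/12.0) = 0.040021.
DB = 0.076923 + 0.040021 = 0.1169

0.1169


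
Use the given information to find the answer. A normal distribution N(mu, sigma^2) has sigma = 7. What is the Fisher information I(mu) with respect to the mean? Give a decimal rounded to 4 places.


The Fisher information for the mean of a normal distribution is I(mu) = 1/sigma^2.
sigma = 7, so sigma^2 = 49.
I(mu) = 1/49 = 0.0204

0.0204


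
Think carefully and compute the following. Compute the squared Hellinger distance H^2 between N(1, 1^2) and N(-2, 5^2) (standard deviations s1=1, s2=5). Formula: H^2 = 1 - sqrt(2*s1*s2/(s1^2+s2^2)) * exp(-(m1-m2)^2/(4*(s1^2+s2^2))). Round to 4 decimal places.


Squared Hellinger distance for Gaussians:
H^2 = 1 - sqrt(2*s1*s2/(s1^2+s2^2)) * exp(-(m1-m2)^2/(4*(s1^2+s2^2))).
s1^2 = 1, s2^2 = 25, s1^2+s2^2 = 26.
sqrt(2*1*5/(26)) = 0.620174.
(m1-m2)^2 = (3)^2 = 9.
exp(-9/(4*26)) = exp(-0.086538) = 0.9171.
H^2 = 1 - 0.620174*0.9171 = 0.4312

0.4312


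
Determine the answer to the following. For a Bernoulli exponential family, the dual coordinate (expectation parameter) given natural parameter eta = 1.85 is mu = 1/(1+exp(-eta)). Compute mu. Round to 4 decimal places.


Dual coordinate (expectation parameter) for Bernoulli:
mu = 1/(1+exp(-eta)).
eta = 1.85.
exp(-eta) = exp(-1.85) = 0.157237.
mu = 1/(1+0.157237) = 0.8641

0.8641


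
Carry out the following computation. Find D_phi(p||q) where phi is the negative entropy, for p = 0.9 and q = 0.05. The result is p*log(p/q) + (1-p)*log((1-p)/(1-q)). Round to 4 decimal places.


Bregman divergence with negative entropy generator:
D = p*log(p/q) + (1-p)*log((1-p)/(1-q)).
p = 0.9, q = 0.05.
p*log(p/q) = 0.9*log(0.9/0.05) = 2.601335.
(1-p)*log((1-p)/(1-q)) = 0.1*log(0.1/0.95) = -0.225129.
D = 2.601335 + -0.225129 = 2.3762

2.3762


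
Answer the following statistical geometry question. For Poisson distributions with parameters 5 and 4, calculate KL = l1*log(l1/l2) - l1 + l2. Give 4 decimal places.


KL divergence for Poisson:
KL = l1*log(l1/l2) - l1 + l2.
l1 = 5, l2 = 4.
log(5/4) = 0.223144.
l1*log(l1/l2) = 5 * 0.223144 = 1.115718.
KL = 1.115718 - 5 + 4 = 0.1157

0.1157


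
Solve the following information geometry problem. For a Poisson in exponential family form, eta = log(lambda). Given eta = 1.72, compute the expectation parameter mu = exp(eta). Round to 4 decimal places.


Expectation parameter for Poisson exponential family:
mu = exp(eta).
eta = 1.72.
mu = exp(1.72) = 5.5845

5.5845


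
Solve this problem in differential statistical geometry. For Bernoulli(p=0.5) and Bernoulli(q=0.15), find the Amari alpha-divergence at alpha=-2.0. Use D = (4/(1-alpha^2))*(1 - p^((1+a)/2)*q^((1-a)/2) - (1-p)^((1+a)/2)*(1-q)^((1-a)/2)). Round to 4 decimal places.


Amari alpha-divergence:
D = (4/(1-alpha^2))*(1 - p^((1+a)/2)*q^((1-a)/2) - (1-p)^((1+a)/2)*(1-q)^((1-a)/2)).
alpha = -2.0, p = 0.5, q = 0.15.
e1 = (1+alpha)/2 = -0.5, e2 = (1-alpha)/2 = 1.5.
t1 = p^e1 * q^e2 = 0.5^-0.5 * 0.15^1.5 = 0.082158.
t2 = (1-p)^e1 * (1-q)^e2 = 0.5^-0.5 * 0.85^1.5 = 1.108264.
4/(1-alpha^2) = -1.333333.
D = -1.333333*(1 - 0.082158 - 1.108264) = 0.2539

0.2539


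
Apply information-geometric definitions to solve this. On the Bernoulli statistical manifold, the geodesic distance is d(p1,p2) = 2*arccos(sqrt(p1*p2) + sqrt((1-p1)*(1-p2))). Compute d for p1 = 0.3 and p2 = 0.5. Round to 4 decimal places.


Geodesic distance on Bernoulli manifold:
d(p1,p2) = 2*arccos(sqrt(p1*p2) + sqrt((1-p1)*(1-p2))).
sqrt(p1*p2) = sqrt(0.3*0.5) = 0.387298.
sqrt((1-p1)*(1-p2)) = sqrt(0.7*0.5) = 0.591608.
arg = 0.387298 + 0.591608 = 0.978906.
d = 2*arccos(0.978906) = 0.4115

0.4115


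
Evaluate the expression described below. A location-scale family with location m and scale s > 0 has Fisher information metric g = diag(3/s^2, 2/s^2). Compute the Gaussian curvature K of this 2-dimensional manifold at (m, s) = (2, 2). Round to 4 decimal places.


The metric has the form g = (A dm^2 + B ds^2)/s^2 with A = 3, B = 2.
Substitute u = sqrt(A/B)*m: g = B*(du^2 + ds^2)/s^2, i.e. B times the
Poincare upper half-plane metric, which has constant Gaussian curvature -1.
Scaling a 2D metric by a constant c divides the Gaussian curvature by c,
so K = -1/B = -1/(2) = -0.5000 everywhere (the point (m, s) = (2, 2) is irrelevant:
the curvature is constant).
The requested Gaussian curvature is K = -0.5000.

-0.5000


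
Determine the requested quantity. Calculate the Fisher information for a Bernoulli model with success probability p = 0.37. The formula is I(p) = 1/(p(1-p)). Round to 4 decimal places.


For Bernoulli(p), Fisher information is I(p) = 1/(p*(1-p)).
p = 0.37, 1-p = 0.63.
p*(1-p) = 0.2331.
I(p) = 1/0.2331 = 4.2900

4.2900


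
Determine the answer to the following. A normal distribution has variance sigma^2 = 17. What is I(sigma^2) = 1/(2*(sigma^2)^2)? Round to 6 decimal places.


Fisher information for variance: I(sigma^2) = 1/(2*sigma^4).
sigma^2 = 17, so sigma^4 = 289.
I = 1/(2*289) = 1/578 = 0.001730

0.001730


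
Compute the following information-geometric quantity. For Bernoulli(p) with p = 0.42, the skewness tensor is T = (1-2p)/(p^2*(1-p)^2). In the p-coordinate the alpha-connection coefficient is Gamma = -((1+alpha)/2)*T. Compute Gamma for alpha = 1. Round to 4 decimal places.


Skewness (Amari-Chentsov) tensor: T = (1-2p)/(p^2*(1-p)^2).
p = 0.42, 1-2p = 0.16, p^2 = 0.1764, (1-p)^2 = 0.3364.
T = 0.16/(0.1764 * 0.3364) = 2.696283.
In the p-coordinate, Gamma^(alpha) = Gamma^(0) - (alpha/2)*T with Gamma^(0) = (1/2)*g'(p) = -T/2,
so Gamma^(alpha) = -((1+alpha)/2)*T.
alpha = 1, -(1+alpha)/2 = -1.0.
Gamma = -1.0 * 2.696283 = -2.6963

-2.6963


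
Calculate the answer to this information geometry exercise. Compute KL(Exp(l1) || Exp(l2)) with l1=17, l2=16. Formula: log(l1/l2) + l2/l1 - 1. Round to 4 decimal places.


KL divergence for exponential family:
KL = log(l1/l2) + l2/l1 - 1.
log(17/16) = 0.060625.
16/17 = 0.941176.
KL = 0.060625 + 0.941176 - 1 = 0.0018

0.0018


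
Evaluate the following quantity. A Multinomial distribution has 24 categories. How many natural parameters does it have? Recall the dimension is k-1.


Exponential family dimension calculation:
For Multinomial with k=24 categories, dim = k-1 = 23.

23


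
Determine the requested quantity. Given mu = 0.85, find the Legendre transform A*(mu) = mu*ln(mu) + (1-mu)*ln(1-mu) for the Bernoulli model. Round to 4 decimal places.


Legendre transform for Bernoulli:
A*(mu) = mu*log(mu) + (1-mu)*log(1-mu).
mu = 0.85, 1-mu = 0.15.
mu*log(mu) = 0.85*log(0.85) = -0.138141.
(1-mu)*log(1-mu) = 0.15*log(0.15) = -0.284568.
A* = -0.138141 + -0.284568 = -0.4227

-0.4227


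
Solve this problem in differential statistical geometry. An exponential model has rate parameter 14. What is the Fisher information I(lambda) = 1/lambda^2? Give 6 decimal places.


Fisher information for exponential: I(lambda) = 1/lambda^2.
lambda = 14, lambda^2 = 196.
I = 1/196 = 0.005102

0.005102


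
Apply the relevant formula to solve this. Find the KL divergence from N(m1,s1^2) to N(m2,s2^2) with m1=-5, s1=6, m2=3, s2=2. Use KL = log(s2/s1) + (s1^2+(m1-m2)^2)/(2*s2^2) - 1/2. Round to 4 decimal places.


KL divergence between normal distributions:
KL = log(s2/s1) + (s1^2 + (m1-m2)^2)/(2*s2^2) - 1/2.
log(2/6) = -1.098612.
(6^2 + (-5-3)^2)/(2*2^2) = (36 + 64)/8 = 12.5.
KL = -1.098612 + 12.5 - 0.5 = 10.9014

10.9014


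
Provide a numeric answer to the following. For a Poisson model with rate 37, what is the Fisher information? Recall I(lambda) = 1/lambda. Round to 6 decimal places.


Fisher information for Poisson: I(lambda) = 1/lambda.
lambda = 37.
I(lambda) = 1/37 = 0.027027

0.027027


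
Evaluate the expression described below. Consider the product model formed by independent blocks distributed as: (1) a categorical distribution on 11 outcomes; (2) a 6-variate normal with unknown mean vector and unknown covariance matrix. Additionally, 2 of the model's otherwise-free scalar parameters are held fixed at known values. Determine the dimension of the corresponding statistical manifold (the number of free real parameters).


The dimension of a statistical manifold equals the number of free
(independent) real parameters of the model. For a product of independent
blocks the parameter counts add.
- categorical on 11 outcomes (probabilities sum to 1): 11-1 = 10.
- 6-variate normal: 6 (mean) + 6*7/2 = 21 (symmetric covariance) = 27.
Total = 10 + 27 = 37.
2 parameter(s) fixed at known values: 37 - 2 = 35.
Dimension = 35

35


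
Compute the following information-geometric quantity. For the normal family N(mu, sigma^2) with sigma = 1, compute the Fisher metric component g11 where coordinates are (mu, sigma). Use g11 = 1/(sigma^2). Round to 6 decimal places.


For the 2-parameter normal family, the Fisher metric has:
  g11 = 1/sigma^2, g22 = 2/sigma^2.
sigma = 1, sigma^2 = 1.
g11 = 1.000000

1.000000


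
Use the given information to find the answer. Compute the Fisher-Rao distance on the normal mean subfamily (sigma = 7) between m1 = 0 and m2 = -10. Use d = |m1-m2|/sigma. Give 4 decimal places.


On the fixed-variance normal subfamily, geodesic distance = |m1-m2|/sigma.
|0 - -10| = 10.
sigma = 7.
d = 10/7 = 1.4286

1.4286


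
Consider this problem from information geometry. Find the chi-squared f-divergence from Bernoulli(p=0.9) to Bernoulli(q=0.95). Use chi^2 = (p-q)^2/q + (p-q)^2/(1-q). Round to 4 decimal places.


Chi-squared divergence between Bernoulli distributions:
chi^2 = (p-q)^2/q + (p-q)^2/(1-q).
p = 0.9, q = 0.95, p-q = -0.05.
(p-q)^2 = 0.0025.
term1 = 0.0025/0.95 = 0.002632.
term2 = 0.0025/0.05 = 0.05.
chi^2 = 0.002632 + 0.05 = 0.0526

0.0526
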